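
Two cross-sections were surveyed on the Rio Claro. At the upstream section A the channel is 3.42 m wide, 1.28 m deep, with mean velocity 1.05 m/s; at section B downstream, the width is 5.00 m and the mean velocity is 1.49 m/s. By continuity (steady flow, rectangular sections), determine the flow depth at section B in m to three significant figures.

Q = A₁V₁ = (3.42×1.28) × 1.05 = 4.596 m³/s
d₂ = Q/(b₂ V₂) = 4.596/(5.00×1.49) = 0.6170 m

0.617 m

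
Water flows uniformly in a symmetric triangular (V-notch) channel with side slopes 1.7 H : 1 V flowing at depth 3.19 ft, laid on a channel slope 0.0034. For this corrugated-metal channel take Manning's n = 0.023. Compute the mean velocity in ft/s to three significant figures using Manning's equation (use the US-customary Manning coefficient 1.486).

4.66 ft/s

A = z·y² = 1.7×3.19² = 17.30 ft²
P = 2y√(1+z²) = 2×3.19×√(1+1.7²) = 12.58 ft
R = A/P = 17.30/12.58 = 1.375 ft
Q = (1.486/n)·A·R^(2/3)·S^(1/2) = (1.486/0.023) × 17.30 × 1.375^(2/3) × 0.0034^(1/2) = 80.58 ft³/s
V = Q/A = 80.58/17.30 = 4.658 ft/s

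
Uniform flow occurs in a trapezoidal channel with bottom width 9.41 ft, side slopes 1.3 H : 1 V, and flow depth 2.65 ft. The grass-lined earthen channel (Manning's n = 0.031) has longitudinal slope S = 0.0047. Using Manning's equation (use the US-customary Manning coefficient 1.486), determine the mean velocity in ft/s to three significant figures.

A = (b + z·y)·y = (9.41 + 1.3×2.65)×2.65 = 34.07 ft²
P = b + 2y√(1+z²) = 9.41 + 2×2.65×√(1+1.3²) = 18.10 ft
R = A/P = 34.07/18.10 = 1.882 ft
Q = (1.486/n)·A·R^(2/3)·S^(1/2) = (1.486/0.031) × 34.07 × 1.882^(2/3) × 0.0047^(1/2) = 170.6 ft³/s
V = Q/A = 170.6/34.07 = 5.009 ft/s

5.01 ft/s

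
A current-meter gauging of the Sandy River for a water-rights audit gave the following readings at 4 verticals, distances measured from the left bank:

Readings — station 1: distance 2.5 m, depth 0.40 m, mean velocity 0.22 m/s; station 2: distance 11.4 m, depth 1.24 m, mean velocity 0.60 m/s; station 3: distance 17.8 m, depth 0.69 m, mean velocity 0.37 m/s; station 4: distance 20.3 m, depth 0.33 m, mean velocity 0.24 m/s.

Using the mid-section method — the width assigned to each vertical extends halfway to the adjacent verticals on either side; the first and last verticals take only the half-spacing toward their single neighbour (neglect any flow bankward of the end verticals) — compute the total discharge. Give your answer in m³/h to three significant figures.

w_1 = (11.4 − 2.5)/2 = 4.45 m; q_1 = 0.22 × 0.40 × 4.45 = 0.3916 m³/s
w_2 = (17.8 − 2.5)/2 = 7.65 m; q_2 = 0.60 × 1.24 × 7.65 = 5.692 m³/s
w_3 = (20.3 − 11.4)/2 = 4.45 m; q_3 = 0.37 × 0.69 × 4.45 = 1.136 m³/s
w_4 = (20.3 − 17.8)/2 = 1.25 m; q_4 = 0.24 × 0.33 × 1.25 = 0.09900 m³/s
Q = Σ qᵢ = 7.318 m³/s
= 7.318 × 3600 = 26350 m³/h

26300 m³/h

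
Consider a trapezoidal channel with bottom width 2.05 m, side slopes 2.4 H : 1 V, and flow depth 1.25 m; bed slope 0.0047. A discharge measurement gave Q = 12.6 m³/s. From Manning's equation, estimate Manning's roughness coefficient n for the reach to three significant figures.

A = (b + z·y)·y = (2.05 + 2.4×1.25)×1.25 = 6.313 m²
P = b + 2y√(1+z²) = 2.05 + 2×1.25×√(1+2.4²) = 8.550 m
R = A/P = 6.313/8.550 = 0.7383 m
n = (1/Q)·A·R^(2/3)·S^(1/2) = (1/12.6) × 6.313 × 0.8169 × 0.06856 = 0.02806

0.0281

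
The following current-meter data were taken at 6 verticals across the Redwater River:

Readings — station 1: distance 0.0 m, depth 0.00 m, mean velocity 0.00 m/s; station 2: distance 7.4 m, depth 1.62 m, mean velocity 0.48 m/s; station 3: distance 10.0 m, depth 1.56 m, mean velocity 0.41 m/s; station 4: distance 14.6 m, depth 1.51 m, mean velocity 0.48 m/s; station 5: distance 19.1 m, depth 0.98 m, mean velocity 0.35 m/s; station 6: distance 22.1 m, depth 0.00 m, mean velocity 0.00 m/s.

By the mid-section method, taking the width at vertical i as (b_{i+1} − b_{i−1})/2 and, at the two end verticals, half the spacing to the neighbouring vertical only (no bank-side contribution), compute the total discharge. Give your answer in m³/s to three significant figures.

10.8 m³/s

w_2 = (10.0 − 0.0)/2 = 5 m; q_2 = 0.48 × 1.62 × 5 = 3.888 m³/s
w_3 = (14.6 − 7.4)/2 = 3.6 m; q_3 = 0.41 × 1.56 × 3.6 = 2.303 m³/s
w_4 = (19.1 − 10.0)/2 = 4.55 m; q_4 = 0.48 × 1.51 × 4.55 = 3.298 m³/s
w_5 = (22.1 − 14.6)/2 = 3.75 m; q_5 = 0.35 × 0.98 × 3.75 = 1.286 m³/s
Stations 1, 6 contribute zero (depth or velocity is 0).
Q = Σ qᵢ = 10.77 m³/s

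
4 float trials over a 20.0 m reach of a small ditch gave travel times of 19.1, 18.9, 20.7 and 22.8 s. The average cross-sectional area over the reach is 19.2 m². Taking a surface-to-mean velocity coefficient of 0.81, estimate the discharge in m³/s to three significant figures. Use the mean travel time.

15.3 m³/s

t̄ = (19.1 + 18.9 + 20.7 + 22.8) / 4 = 20.375 s
v_surface = L / t̄ = 20.0 / 20.375 = 0.9816 m/s
v_mean = 0.81 × 0.9816 = 0.7951 m/s
Q = A × v_mean = 19.2 × 0.7951 = 15.27 m³/s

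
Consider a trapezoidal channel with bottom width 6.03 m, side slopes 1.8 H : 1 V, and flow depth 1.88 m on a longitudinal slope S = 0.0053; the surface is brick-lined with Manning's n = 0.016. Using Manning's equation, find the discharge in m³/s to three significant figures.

95.2 m³/s

A = (b + z·y)·y = (6.03 + 1.8×1.88)×1.88 = 17.70 m²
P = b + 2y√(1+z²) = 6.03 + 2×1.88×√(1+1.8²) = 13.77 m
R = A/P = 17.70/13.77 = 1.285 m
Q = (1/n)·A·R^(2/3)·S^(1/2) = (1/0.016) × 17.70 × 1.285^(2/3) × 0.0053^(1/2) = 95.18 m³/s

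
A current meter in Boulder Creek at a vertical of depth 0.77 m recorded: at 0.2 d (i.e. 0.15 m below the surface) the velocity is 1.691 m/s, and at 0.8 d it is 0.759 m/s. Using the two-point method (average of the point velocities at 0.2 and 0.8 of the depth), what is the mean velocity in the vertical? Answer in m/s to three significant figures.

1.23 m/s

v̄ = (1.691 + 0.759) / 2 = 1.225 m/s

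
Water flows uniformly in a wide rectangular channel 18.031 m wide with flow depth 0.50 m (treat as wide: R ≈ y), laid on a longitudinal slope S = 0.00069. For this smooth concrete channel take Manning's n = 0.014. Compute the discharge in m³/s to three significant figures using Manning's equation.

10.7 m³/s

A = b·y = 18.031 × 0.50 = 9.016 m²
Wide channel: R ≈ y = 0.50 m
Q = (1/n)·A·R^(2/3)·S^(1/2) = (1/0.014) × 9.016 × 0.5000^(2/3) × 0.00069^(1/2) = 10.66 m³/s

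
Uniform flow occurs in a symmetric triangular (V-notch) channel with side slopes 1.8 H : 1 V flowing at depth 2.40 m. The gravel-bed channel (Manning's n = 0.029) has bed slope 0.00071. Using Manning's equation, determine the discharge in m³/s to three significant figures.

9.83 m³/s

A = z·y² = 1.8×2.40² = 10.37 m²
P = 2y√(1+z²) = 2×2.40×√(1+1.8²) = 9.884 m
R = A/P = 10.37/9.884 = 1.049 m
Q = (1/n)·A·R^(2/3)·S^(1/2) = (1/0.029) × 10.37 × 1.049^(2/3) × 0.00071^(1/2) = 9.835 m³/s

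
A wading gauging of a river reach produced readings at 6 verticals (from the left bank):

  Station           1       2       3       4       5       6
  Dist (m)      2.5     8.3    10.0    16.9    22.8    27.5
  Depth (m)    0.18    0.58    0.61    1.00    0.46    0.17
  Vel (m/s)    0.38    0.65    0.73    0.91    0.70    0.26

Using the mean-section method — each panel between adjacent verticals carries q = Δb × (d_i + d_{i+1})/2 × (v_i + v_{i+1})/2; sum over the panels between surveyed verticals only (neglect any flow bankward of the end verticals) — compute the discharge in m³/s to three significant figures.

10.6 m³/s

Panel 1-2: Δb = 5.8 m, d̄ = (0.18+0.58)/2 = 0.38, v̄ = (0.38+0.65)/2 = 0.515 → q = 5.8×0.38×0.515 = 1.135 m³/s
Panel 2-3: Δb = 1.7 m, d̄ = (0.58+0.61)/2 = 0.595, v̄ = (0.65+0.73)/2 = 0.69 → q = 1.7×0.595×0.69 = 0.6979 m³/s
Panel 3-4: Δb = 6.9 m, d̄ = (0.61+1.00)/2 = 0.805, v̄ = (0.73+0.91)/2 = 0.82 → q = 6.9×0.805×0.82 = 4.555 m³/s
Panel 4-5: Δb = 5.9 m, d̄ = (1.00+0.46)/2 = 0.73, v̄ = (0.91+0.70)/2 = 0.805 → q = 5.9×0.73×0.805 = 3.467 m³/s
Panel 5-6: Δb = 4.7 m, d̄ = (0.46+0.17)/2 = 0.315, v̄ = (0.70+0.26)/2 = 0.48 → q = 4.7×0.315×0.48 = 0.7106 m³/s
Q = Σ q = 10.57 m³/s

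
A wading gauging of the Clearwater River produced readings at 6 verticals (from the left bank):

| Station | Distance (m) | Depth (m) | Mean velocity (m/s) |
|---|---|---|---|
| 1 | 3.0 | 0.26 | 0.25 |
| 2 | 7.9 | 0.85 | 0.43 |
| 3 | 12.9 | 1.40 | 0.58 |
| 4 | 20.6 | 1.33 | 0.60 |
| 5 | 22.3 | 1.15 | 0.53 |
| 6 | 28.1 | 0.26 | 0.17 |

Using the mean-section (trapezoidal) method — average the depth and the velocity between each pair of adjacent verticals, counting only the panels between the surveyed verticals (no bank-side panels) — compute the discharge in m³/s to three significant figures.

12.6 m³/s

Panel 1-2: Δb = 4.9 m, d̄ = (0.26+0.85)/2 = 0.555, v̄ = (0.25+0.43)/2 = 0.34 → q = 4.9×0.555×0.34 = 0.9246 m³/s
Panel 2-3: Δb = 5 m, d̄ = (0.85+1.40)/2 = 1.125, v̄ = (0.43+0.58)/2 = 0.505 → q = 5×1.125×0.505 = 2.841 m³/s
Panel 3-4: Δb = 7.7 m, d̄ = (1.40+1.33)/2 = 1.365, v̄ = (0.58+0.60)/2 = 0.59 → q = 7.7×1.365×0.59 = 6.201 m³/s
Panel 4-5: Δb = 1.7 m, d̄ = (1.33+1.15)/2 = 1.24, v̄ = (0.60+0.53)/2 = 0.565 → q = 1.7×1.24×0.565 = 1.191 m³/s
Panel 5-6: Δb = 5.8 m, d̄ = (1.15+0.26)/2 = 0.705, v̄ = (0.53+0.17)/2 = 0.35 → q = 5.8×0.705×0.35 = 1.431 m³/s
Q = Σ q = 12.59 m³/s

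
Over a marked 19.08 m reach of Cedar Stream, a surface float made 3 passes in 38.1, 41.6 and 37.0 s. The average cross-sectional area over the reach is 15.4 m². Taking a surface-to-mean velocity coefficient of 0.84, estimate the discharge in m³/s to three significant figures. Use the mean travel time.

t̄ = (38.1 + 41.6 + 37.0) / 3 = 38.9 s
v_surface = L / t̄ = 19.08 / 38.9 = 0.4905 m/s
v_mean = 0.84 × 0.4905 = 0.4120 m/s
Q = A × v_mean = 15.4 × 0.4120 = 6.345 m³/s

6.34 m³/s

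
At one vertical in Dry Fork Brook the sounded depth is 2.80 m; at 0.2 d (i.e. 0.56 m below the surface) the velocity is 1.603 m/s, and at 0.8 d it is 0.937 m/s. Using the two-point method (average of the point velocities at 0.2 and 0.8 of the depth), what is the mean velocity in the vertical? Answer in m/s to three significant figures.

1.27 m/s

v̄ = (1.603 + 0.937) / 2 = 1.270 m/s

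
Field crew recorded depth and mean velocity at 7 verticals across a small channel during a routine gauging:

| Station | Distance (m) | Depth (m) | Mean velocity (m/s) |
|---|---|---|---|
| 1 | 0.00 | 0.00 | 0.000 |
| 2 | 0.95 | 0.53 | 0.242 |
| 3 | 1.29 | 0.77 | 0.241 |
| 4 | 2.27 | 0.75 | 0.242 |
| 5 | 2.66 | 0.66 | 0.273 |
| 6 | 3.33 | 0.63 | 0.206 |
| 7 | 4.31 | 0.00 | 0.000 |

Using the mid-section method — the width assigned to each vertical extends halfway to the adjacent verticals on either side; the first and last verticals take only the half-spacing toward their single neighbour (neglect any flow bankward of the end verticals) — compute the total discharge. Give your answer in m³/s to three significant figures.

w_2 = (1.29 − 0.00)/2 = 0.645 m; q_2 = 0.242 × 0.53 × 0.645 = 0.08273 m³/s
w_3 = (2.27 − 0.95)/2 = 0.66 m; q_3 = 0.241 × 0.77 × 0.66 = 0.1225 m³/s
w_4 = (2.66 − 1.29)/2 = 0.685 m; q_4 = 0.242 × 0.75 × 0.685 = 0.1243 m³/s
w_5 = (3.33 − 2.27)/2 = 0.53 m; q_5 = 0.273 × 0.66 × 0.53 = 0.09550 m³/s
w_6 = (4.31 − 2.66)/2 = 0.825 m; q_6 = 0.206 × 0.63 × 0.825 = 0.1071 m³/s
Stations 1, 7 contribute zero (depth or velocity is 0).
Q = Σ qᵢ = 0.5321 m³/s

0.532 m³/s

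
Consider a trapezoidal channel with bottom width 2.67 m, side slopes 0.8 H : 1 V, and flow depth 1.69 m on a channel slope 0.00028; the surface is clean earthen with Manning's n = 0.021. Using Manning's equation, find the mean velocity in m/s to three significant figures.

0.781 m/s

A = (b + z·y)·y = (2.67 + 0.8×1.69)×1.69 = 6.797 m²
P = b + 2y√(1+z²) = 2.67 + 2×1.69×√(1+0.8²) = 6.999 m
R = A/P = 6.797/6.999 = 0.9712 m
Q = (1/n)·A·R^(2/3)·S^(1/2) = (1/0.021) × 6.797 × 0.9712^(2/3) × 0.00028^(1/2) = 5.312 m³/s
V = Q/A = 5.312/6.797 = 0.7815 m/s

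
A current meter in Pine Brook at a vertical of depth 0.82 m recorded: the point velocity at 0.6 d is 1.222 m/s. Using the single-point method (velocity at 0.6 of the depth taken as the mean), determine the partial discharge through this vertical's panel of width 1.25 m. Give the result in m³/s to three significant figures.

1.25 m³/s

v̄ = v₀.₆ = 1.222 m/s
q = v̄ × d × w = 1.222 × 0.82 × 1.25 = 1.253 m³/s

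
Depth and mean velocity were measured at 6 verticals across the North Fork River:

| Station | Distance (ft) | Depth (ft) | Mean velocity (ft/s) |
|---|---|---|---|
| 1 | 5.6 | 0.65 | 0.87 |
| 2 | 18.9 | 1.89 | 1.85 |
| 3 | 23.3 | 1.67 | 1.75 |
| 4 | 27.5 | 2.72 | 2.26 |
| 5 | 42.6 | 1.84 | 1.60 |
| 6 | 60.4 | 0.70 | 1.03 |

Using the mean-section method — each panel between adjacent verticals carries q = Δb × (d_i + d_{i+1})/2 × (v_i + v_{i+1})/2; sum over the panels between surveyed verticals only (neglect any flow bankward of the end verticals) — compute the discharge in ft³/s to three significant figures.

Panel 1-2: Δb = 13.3 ft, d̄ = (0.65+1.89)/2 = 1.27, v̄ = (0.87+1.85)/2 = 1.36 → q = 13.3×1.27×1.36 = 22.97 ft³/s
Panel 2-3: Δb = 4.4 ft, d̄ = (1.89+1.67)/2 = 1.78, v̄ = (1.85+1.75)/2 = 1.8 → q = 4.4×1.78×1.8 = 14.10 ft³/s
Panel 3-4: Δb = 4.2 ft, d̄ = (1.67+2.72)/2 = 2.195, v̄ = (1.75+2.26)/2 = 2.005 → q = 4.2×2.195×2.005 = 18.48 ft³/s
Panel 4-5: Δb = 15.1 ft, d̄ = (2.72+1.84)/2 = 2.28, v̄ = (2.26+1.60)/2 = 1.93 → q = 15.1×2.28×1.93 = 66.45 ft³/s
Panel 5-6: Δb = 17.8 ft, d̄ = (1.84+0.70)/2 = 1.27, v̄ = (1.60+1.03)/2 = 1.315 → q = 17.8×1.27×1.315 = 29.73 ft³/s
Q = Σ q = 151.7 ft³/s

152 ft³/s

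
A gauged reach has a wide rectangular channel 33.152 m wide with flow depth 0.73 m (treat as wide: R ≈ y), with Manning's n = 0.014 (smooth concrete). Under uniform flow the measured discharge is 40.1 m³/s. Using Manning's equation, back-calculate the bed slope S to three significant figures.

A = b·y = 33.152 × 0.73 = 24.20 m²
Wide channel: R ≈ y = 0.73 m
S = (Q·n / (1·A·R^(2/3)))² = (40.1×0.014 / (1×24.20×0.8107))² = 0.0008187

0.000819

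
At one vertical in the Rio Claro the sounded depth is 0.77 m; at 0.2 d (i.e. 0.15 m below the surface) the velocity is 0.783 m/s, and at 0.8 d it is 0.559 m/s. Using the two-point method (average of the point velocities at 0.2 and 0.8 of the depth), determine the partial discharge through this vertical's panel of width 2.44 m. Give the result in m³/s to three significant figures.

1.26 m³/s

v̄ = (0.783 + 0.559) / 2 = 0.6710 m/s
q = v̄ × d × w = 0.6710 × 0.77 × 2.44 = 1.261 m³/s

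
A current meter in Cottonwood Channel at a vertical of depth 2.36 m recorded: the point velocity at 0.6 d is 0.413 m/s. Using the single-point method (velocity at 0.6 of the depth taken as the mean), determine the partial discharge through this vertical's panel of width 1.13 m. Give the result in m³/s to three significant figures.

v̄ = v₀.₆ = 0.413 m/s
q = v̄ × d × w = 0.4130 × 2.36 × 1.13 = 1.101 m³/s

1.10 m³/s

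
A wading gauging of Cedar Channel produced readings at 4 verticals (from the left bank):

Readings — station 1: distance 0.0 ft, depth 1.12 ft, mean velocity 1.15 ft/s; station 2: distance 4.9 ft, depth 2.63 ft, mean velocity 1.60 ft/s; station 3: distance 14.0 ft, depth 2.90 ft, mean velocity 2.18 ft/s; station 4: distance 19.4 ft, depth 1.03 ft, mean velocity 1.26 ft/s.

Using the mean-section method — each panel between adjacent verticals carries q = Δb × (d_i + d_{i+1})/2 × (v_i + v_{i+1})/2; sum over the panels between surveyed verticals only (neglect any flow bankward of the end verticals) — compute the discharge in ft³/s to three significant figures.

Panel 1-2: Δb = 4.9 ft, d̄ = (1.12+2.63)/2 = 1.875, v̄ = (1.15+1.60)/2 = 1.375 → q = 4.9×1.875×1.375 = 12.63 ft³/s
Panel 2-3: Δb = 9.1 ft, d̄ = (2.63+2.90)/2 = 2.765, v̄ = (1.60+2.18)/2 = 1.89 → q = 9.1×2.765×1.89 = 47.56 ft³/s
Panel 3-4: Δb = 5.4 ft, d̄ = (2.90+1.03)/2 = 1.965, v̄ = (2.18+1.26)/2 = 1.72 → q = 5.4×1.965×1.72 = 18.25 ft³/s
Q = Σ q = 78.44 ft³/s

78.4 ft³/s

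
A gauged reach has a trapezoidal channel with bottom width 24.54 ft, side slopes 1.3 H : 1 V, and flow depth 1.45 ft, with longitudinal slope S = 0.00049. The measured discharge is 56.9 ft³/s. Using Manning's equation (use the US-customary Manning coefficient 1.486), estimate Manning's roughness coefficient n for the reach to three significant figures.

0.0265

A = (b + z·y)·y = (24.54 + 1.3×1.45)×1.45 = 38.32 ft²
P = b + 2y√(1+z²) = 24.54 + 2×1.45×√(1+1.3²) = 29.30 ft
R = A/P = 38.32/29.30 = 1.308 ft
n = (1.486/Q)·A·R^(2/3)·S^(1/2) = (1.486/56.9) × 38.32 × 1.196 × 0.02214 = 0.02649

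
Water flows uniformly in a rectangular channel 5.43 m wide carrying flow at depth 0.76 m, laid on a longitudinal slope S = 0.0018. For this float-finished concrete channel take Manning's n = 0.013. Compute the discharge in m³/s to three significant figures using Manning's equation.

A = b·y = 5.43 × 0.76 = 4.127 m²
P = b + 2y = 5.43 + 2×0.76 = 6.950 m
R = A/P = 4.127/6.950 = 0.5938 m
Q = (1/n)·A·R^(2/3)·S^(1/2) = (1/0.013) × 4.127 × 0.5938^(2/3) × 0.0018^(1/2) = 9.515 m³/s

9.51 m³/s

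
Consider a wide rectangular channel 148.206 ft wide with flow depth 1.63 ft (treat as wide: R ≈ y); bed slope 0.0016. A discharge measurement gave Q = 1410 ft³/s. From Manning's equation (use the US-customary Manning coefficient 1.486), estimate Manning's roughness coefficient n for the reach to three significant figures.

A = b·y = 148.206 × 1.63 = 241.6 ft²
Wide channel: R ≈ y = 1.63 ft
n = (1.486/Q)·A·R^(2/3)·S^(1/2) = (1.486/1410) × 241.6 × 1.385 × 0.04000 = 0.01410

0.0141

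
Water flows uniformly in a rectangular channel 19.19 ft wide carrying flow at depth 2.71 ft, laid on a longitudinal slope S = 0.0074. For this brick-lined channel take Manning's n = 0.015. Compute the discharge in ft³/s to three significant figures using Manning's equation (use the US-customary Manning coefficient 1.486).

A = b·y = 19.19 × 2.71 = 52.00 ft²
P = b + 2y = 19.19 + 2×2.71 = 24.61 ft
R = A/P = 52.00/24.61 = 2.113 ft
Q = (1.486/n)·A·R^(2/3)·S^(1/2) = (1.486/0.015) × 52.00 × 2.113^(2/3) × 0.0074^(1/2) = 729.8 ft³/s

730 ft³/s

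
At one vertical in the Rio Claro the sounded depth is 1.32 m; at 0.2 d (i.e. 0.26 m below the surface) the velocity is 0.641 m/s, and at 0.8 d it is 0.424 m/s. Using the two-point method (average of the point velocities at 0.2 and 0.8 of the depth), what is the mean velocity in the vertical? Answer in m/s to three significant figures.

v̄ = (0.641 + 0.424) / 2 = 0.5325 m/s

0.533 m/s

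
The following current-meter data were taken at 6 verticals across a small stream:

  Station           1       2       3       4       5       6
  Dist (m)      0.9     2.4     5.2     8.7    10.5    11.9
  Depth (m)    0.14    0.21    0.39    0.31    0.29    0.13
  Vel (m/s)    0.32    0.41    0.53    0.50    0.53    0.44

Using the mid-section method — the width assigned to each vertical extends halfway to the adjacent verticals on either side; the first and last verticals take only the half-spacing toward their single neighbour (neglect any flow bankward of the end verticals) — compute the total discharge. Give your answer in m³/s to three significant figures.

1.57 m³/s

w_1 = (2.4 − 0.9)/2 = 0.75 m; q_1 = 0.32 × 0.14 × 0.75 = 0.03360 m³/s
w_2 = (5.2 − 0.9)/2 = 2.15 m; q_2 = 0.41 × 0.21 × 2.15 = 0.1851 m³/s
w_3 = (8.7 − 2.4)/2 = 3.15 m; q_3 = 0.53 × 0.39 × 3.15 = 0.6511 m³/s
w_4 = (10.5 − 5.2)/2 = 2.65 m; q_4 = 0.50 × 0.31 × 2.65 = 0.4108 m³/s
w_5 = (11.9 − 8.7)/2 = 1.6 m; q_5 = 0.53 × 0.29 × 1.6 = 0.2459 m³/s
w_6 = (11.9 − 10.5)/2 = 0.7 m; q_6 = 0.44 × 0.13 × 0.7 = 0.04004 m³/s
Q = Σ qᵢ = 1.567 m³/s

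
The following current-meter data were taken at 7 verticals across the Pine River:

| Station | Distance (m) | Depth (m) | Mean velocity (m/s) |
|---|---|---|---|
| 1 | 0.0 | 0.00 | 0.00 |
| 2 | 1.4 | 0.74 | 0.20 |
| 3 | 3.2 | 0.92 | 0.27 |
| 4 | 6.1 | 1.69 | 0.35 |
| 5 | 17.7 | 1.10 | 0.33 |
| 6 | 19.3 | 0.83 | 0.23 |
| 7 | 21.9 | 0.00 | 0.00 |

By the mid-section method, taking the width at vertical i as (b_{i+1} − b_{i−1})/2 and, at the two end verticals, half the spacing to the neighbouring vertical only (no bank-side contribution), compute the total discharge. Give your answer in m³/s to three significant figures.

7.91 m³/s

w_2 = (3.2 − 0.0)/2 = 1.6 m; q_2 = 0.20 × 0.74 × 1.6 = 0.2368 m³/s
w_3 = (6.1 − 1.4)/2 = 2.35 m; q_3 = 0.27 × 0.92 × 2.35 = 0.5837 m³/s
w_4 = (17.7 − 3.2)/2 = 7.25 m; q_4 = 0.35 × 1.69 × 7.25 = 4.288 m³/s
w_5 = (19.3 − 6.1)/2 = 6.6 m; q_5 = 0.33 × 1.10 × 6.6 = 2.396 m³/s
w_6 = (21.9 − 17.7)/2 = 2.1 m; q_6 = 0.23 × 0.83 × 2.1 = 0.4009 m³/s
Stations 1, 7 contribute zero (depth or velocity is 0).
Q = Σ qᵢ = 7.906 m³/s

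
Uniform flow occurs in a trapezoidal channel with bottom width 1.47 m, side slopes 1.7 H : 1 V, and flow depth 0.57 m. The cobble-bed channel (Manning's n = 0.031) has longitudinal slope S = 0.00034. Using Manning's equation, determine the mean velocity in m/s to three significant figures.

A = (b + z·y)·y = (1.47 + 1.7×0.57)×0.57 = 1.390 m²
P = b + 2y√(1+z²) = 1.47 + 2×0.57×√(1+1.7²) = 3.718 m
R = A/P = 1.390/3.718 = 0.3739 m
Q = (1/n)·A·R^(2/3)·S^(1/2) = (1/0.031) × 1.390 × 0.3739^(2/3) × 0.00034^(1/2) = 0.4292 m³/s
V = Q/A = 0.4292/1.390 = 0.3087 m/s

0.309 m/s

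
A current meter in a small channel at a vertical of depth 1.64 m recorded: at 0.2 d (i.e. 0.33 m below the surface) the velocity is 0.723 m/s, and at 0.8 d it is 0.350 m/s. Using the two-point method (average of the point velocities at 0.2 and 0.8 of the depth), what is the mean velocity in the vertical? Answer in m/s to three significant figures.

0.537 m/s

v̄ = (0.723 + 0.350) / 2 = 0.5365 m/s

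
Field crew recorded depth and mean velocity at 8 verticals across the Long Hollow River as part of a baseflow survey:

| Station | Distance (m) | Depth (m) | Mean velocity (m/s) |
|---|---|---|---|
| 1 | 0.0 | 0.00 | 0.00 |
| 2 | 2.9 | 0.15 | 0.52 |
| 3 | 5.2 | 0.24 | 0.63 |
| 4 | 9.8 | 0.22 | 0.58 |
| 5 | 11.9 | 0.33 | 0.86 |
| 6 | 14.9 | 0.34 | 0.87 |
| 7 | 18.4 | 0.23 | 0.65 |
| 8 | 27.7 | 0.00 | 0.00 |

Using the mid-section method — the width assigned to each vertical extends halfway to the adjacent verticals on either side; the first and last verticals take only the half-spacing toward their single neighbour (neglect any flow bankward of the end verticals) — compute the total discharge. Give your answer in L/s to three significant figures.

w_2 = (5.2 − 0.0)/2 = 2.6 m; q_2 = 0.52 × 0.15 × 2.6 = 0.2028 m³/s
w_3 = (9.8 − 2.9)/2 = 3.45 m; q_3 = 0.63 × 0.24 × 3.45 = 0.5216 m³/s
w_4 = (11.9 − 5.2)/2 = 3.35 m; q_4 = 0.58 × 0.22 × 3.35 = 0.4275 m³/s
w_5 = (14.9 − 9.8)/2 = 2.55 m; q_5 = 0.86 × 0.33 × 2.55 = 0.7237 m³/s
w_6 = (18.4 − 11.9)/2 = 3.25 m; q_6 = 0.87 × 0.34 × 3.25 = 0.9614 m³/s
w_7 = (27.7 − 14.9)/2 = 6.4 m; q_7 = 0.65 × 0.23 × 6.4 = 0.9568 m³/s
Stations 1, 8 contribute zero (depth or velocity is 0).
Q = Σ qᵢ = 3.794 m³/s
= 3.794 × 1000 = 3794 L/s

3790 L/s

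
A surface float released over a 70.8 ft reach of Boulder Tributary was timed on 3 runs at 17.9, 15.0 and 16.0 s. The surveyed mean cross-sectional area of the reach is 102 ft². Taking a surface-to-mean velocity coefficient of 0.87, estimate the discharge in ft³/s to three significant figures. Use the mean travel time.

t̄ = (17.9 + 15.0 + 16.0) / 3 = 16.3 s
v_surface = L / t̄ = 70.8 / 16.3 = 4.344 ft/s
v_mean = 0.87 × 4.344 = 3.779 ft/s
Q = A × v_mean = 102 × 3.779 = 385.4 ft³/s

385 ft³/s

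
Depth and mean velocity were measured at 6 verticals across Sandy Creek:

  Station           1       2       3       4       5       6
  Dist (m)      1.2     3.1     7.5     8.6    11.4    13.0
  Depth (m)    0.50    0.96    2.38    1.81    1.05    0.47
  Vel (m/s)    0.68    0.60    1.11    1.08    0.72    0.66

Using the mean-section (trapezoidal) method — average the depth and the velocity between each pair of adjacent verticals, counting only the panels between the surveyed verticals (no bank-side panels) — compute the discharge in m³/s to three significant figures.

14.1 m³/s

Panel 1-2: Δb = 1.9 m, d̄ = (0.50+0.96)/2 = 0.73, v̄ = (0.68+0.60)/2 = 0.64 → q = 1.9×0.73×0.64 = 0.8877 m³/s
Panel 2-3: Δb = 4.4 m, d̄ = (0.96+2.38)/2 = 1.67, v̄ = (0.60+1.11)/2 = 0.855 → q = 4.4×1.67×0.855 = 6.283 m³/s
Panel 3-4: Δb = 1.1 m, d̄ = (2.38+1.81)/2 = 2.095, v̄ = (1.11+1.08)/2 = 1.095 → q = 1.1×2.095×1.095 = 2.523 m³/s
Panel 4-5: Δb = 2.8 m, d̄ = (1.81+1.05)/2 = 1.43, v̄ = (1.08+0.72)/2 = 0.9 → q = 2.8×1.43×0.9 = 3.604 m³/s
Panel 5-6: Δb = 1.6 m, d̄ = (1.05+0.47)/2 = 0.76, v̄ = (0.72+0.66)/2 = 0.69 → q = 1.6×0.76×0.69 = 0.8390 m³/s
Q = Σ q = 14.14 m³/s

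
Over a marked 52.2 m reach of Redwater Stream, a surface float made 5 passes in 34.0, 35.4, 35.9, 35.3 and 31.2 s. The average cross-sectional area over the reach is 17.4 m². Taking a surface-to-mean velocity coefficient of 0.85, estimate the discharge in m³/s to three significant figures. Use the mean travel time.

t̄ = (34.0 + 35.4 + 35.9 + 35.3 + 31.2) / 5 = 34.36 s
v_surface = L / t̄ = 52.2 / 34.36 = 1.519 m/s
v_mean = 0.85 × 1.519 = 1.291 m/s
Q = A × v_mean = 17.4 × 1.291 = 22.47 m³/s

22.5 m³/s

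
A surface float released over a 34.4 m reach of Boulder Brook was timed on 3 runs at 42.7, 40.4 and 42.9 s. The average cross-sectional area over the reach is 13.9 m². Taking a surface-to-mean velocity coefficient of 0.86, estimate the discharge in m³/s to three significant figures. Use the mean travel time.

t̄ = (42.7 + 40.4 + 42.9) / 3 = 42 s
v_surface = L / t̄ = 34.4 / 42 = 0.8190 m/s
v_mean = 0.86 × 0.8190 = 0.7044 m/s
Q = A × v_mean = 13.9 × 0.7044 = 9.791 m³/s

9.79 m³/s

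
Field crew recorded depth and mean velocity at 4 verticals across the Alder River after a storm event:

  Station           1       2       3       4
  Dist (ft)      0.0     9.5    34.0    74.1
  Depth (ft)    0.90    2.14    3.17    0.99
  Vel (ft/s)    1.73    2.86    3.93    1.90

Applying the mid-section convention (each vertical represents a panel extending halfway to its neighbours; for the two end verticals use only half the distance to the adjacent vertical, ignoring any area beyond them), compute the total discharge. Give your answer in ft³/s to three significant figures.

w_1 = (9.5 − 0.0)/2 = 4.75 ft; q_1 = 1.73 × 0.90 × 4.75 = 7.396 ft³/s
w_2 = (34.0 − 0.0)/2 = 17 ft; q_2 = 2.86 × 2.14 × 17 = 104.0 ft³/s
w_3 = (74.1 − 9.5)/2 = 32.3 ft; q_3 = 3.93 × 3.17 × 32.3 = 402.4 ft³/s
w_4 = (74.1 − 34.0)/2 = 20.05 ft; q_4 = 1.90 × 0.99 × 20.05 = 37.71 ft³/s
Q = Σ qᵢ = 551.6 ft³/s

552 ft³/s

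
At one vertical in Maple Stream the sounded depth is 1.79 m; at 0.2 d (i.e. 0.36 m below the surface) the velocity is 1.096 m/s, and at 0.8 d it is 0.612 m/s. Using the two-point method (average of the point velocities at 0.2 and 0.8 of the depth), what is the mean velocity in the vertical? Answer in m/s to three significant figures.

0.854 m/s

v̄ = (1.096 + 0.612) / 2 = 0.8540 m/s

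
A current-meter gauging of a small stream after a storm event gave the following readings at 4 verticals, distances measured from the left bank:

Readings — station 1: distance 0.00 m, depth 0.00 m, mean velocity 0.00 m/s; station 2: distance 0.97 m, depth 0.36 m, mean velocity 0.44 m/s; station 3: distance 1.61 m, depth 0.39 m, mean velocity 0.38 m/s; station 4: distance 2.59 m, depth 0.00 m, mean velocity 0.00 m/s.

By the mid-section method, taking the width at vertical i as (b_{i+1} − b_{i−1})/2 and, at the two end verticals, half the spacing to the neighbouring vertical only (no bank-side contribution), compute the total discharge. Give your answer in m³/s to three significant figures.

0.248 m³/s

w_2 = (1.61 − 0.00)/2 = 0.805 m; q_2 = 0.44 × 0.36 × 0.805 = 0.1275 m³/s
w_3 = (2.59 − 0.97)/2 = 0.81 m; q_3 = 0.38 × 0.39 × 0.81 = 0.1200 m³/s
Stations 1, 4 contribute zero (depth or velocity is 0).
Q = Σ qᵢ = 0.2476 m³/s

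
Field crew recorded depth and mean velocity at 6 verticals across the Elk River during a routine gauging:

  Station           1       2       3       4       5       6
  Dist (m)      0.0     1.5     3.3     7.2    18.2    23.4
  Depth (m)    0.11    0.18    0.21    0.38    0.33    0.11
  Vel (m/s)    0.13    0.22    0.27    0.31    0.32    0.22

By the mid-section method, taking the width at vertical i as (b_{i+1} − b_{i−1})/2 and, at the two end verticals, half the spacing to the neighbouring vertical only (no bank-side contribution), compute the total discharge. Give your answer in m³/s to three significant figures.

w_1 = (1.5 − 0.0)/2 = 0.75 m; q_1 = 0.13 × 0.11 × 0.75 = 0.01073 m³/s
w_2 = (3.3 − 0.0)/2 = 1.65 m; q_2 = 0.22 × 0.18 × 1.65 = 0.06534 m³/s
w_3 = (7.2 − 1.5)/2 = 2.85 m; q_3 = 0.27 × 0.21 × 2.85 = 0.1616 m³/s
w_4 = (18.2 − 3.3)/2 = 7.45 m; q_4 = 0.31 × 0.38 × 7.45 = 0.8776 m³/s
w_5 = (23.4 − 7.2)/2 = 8.1 m; q_5 = 0.32 × 0.33 × 8.1 = 0.8554 m³/s
w_6 = (23.4 − 18.2)/2 = 2.6 m; q_6 = 0.22 × 0.11 × 2.6 = 0.06292 m³/s
Q = Σ qᵢ = 2.034 m³/s

2.03 m³/s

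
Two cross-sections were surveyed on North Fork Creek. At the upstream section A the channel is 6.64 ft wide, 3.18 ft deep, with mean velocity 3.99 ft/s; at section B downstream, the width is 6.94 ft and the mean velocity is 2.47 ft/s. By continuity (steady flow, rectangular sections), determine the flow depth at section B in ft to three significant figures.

4.91 ft

Q = A₁V₁ = (6.64×3.18) × 3.99 = 84.25 ft³/s
d₂ = Q/(b₂ V₂) = 84.25/(6.94×2.47) = 4.915 ft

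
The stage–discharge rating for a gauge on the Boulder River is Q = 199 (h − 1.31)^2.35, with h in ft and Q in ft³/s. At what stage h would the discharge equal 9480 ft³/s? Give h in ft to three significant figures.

h − h₀ = (Q/C)^(1/b) = (9480/199)^(1/2.35) = 5.176 ft
h = 1.31 + 5.176 = 6.486 ft

6.49 ft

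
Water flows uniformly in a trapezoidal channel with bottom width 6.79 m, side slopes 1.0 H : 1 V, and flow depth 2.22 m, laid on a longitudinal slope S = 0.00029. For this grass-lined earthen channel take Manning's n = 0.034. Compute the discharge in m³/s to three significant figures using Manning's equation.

13.3 m³/s

A = (b + z·y)·y = (6.79 + 1.0×2.22)×2.22 = 20.00 m²
P = b + 2y√(1+z²) = 6.79 + 2×2.22×√(1+1.0²) = 13.07 m
R = A/P = 20.00/13.07 = 1.530 m
Q = (1/n)·A·R^(2/3)·S^(1/2) = (1/0.034) × 20.00 × 1.530^(2/3) × 0.00029^(1/2) = 13.31 m³/s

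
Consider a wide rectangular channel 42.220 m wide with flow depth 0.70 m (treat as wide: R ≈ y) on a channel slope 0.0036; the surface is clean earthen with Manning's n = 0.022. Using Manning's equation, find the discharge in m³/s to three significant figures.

63.5 m³/s

A = b·y = 42.220 × 0.70 = 29.55 m²
Wide channel: R ≈ y = 0.70 m
Q = (1/n)·A·R^(2/3)·S^(1/2) = (1/0.022) × 29.55 × 0.7000^(2/3) × 0.0036^(1/2) = 63.54 m³/s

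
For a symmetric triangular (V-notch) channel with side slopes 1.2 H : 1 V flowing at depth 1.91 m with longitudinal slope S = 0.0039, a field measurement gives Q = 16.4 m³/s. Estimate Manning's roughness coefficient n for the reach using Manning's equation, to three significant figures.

0.0136

A = z·y² = 1.2×1.91² = 4.378 m²
P = 2y√(1+z²) = 2×1.91×√(1+1.2²) = 5.967 m
R = A/P = 4.378/5.967 = 0.7337 m
n = (1/Q)·A·R^(2/3)·S^(1/2) = (1/16.4) × 4.378 × 0.8134 × 0.06245 = 0.01356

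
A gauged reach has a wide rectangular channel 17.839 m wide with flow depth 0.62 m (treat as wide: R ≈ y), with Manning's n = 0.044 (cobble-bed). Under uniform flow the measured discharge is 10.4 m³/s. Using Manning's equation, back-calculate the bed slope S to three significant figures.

A = b·y = 17.839 × 0.62 = 11.06 m²
Wide channel: R ≈ y = 0.62 m
S = (Q·n / (1·A·R^(2/3)))² = (10.4×0.044 / (1×11.06×0.7271))² = 0.003238

0.00324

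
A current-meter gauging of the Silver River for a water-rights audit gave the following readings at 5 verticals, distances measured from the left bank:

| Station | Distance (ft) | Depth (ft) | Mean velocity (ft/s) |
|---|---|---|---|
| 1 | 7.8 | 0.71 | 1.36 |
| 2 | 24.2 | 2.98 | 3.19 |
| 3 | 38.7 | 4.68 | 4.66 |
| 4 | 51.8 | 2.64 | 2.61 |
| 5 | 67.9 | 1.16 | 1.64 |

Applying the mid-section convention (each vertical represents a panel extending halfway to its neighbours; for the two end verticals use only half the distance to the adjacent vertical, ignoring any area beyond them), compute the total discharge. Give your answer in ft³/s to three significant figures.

w_1 = (24.2 − 7.8)/2 = 8.2 ft; q_1 = 1.36 × 0.71 × 8.2 = 7.918 ft³/s
w_2 = (38.7 − 7.8)/2 = 15.45 ft; q_2 = 3.19 × 2.98 × 15.45 = 146.9 ft³/s
w_3 = (51.8 − 24.2)/2 = 13.8 ft; q_3 = 4.66 × 4.68 × 13.8 = 301.0 ft³/s
w_4 = (67.9 − 38.7)/2 = 14.6 ft; q_4 = 2.61 × 2.64 × 14.6 = 100.6 ft³/s
w_5 = (67.9 − 51.8)/2 = 8.05 ft; q_5 = 1.64 × 1.16 × 8.05 = 15.31 ft³/s
Q = Σ qᵢ = 571.7 ft³/s

572 ft³/s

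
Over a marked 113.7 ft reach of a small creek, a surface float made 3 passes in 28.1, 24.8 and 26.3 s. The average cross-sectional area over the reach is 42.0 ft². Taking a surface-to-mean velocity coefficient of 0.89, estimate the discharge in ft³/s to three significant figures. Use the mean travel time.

t̄ = (28.1 + 24.8 + 26.3) / 3 = 26.4 s
v_surface = L / t̄ = 113.7 / 26.4 = 4.307 ft/s
v_mean = 0.89 × 4.307 = 3.833 ft/s
Q = A × v_mean = 42.0 × 3.833 = 161.0 ft³/s

161 ft³/s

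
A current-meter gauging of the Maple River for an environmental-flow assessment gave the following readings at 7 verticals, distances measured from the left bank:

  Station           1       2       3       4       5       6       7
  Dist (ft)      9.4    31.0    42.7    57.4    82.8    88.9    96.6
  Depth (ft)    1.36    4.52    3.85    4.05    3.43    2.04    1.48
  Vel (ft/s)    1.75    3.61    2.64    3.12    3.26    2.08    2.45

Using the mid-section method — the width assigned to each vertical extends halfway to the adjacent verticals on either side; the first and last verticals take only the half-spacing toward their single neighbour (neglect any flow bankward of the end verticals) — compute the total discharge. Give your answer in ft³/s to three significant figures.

w_1 = (31.0 − 9.4)/2 = 10.8 ft; q_1 = 1.75 × 1.36 × 10.8 = 25.70 ft³/s
w_2 = (42.7 − 9.4)/2 = 16.65 ft; q_2 = 3.61 × 4.52 × 16.65 = 271.7 ft³/s
w_3 = (57.4 − 31.0)/2 = 13.2 ft; q_3 = 2.64 × 3.85 × 13.2 = 134.2 ft³/s
w_4 = (82.8 − 42.7)/2 = 20.05 ft; q_4 = 3.12 × 4.05 × 20.05 = 253.4 ft³/s
w_5 = (88.9 − 57.4)/2 = 15.75 ft; q_5 = 3.26 × 3.43 × 15.75 = 176.1 ft³/s
w_6 = (96.6 − 82.8)/2 = 6.9 ft; q_6 = 2.08 × 2.04 × 6.9 = 29.28 ft³/s
w_7 = (96.6 − 88.9)/2 = 3.85 ft; q_7 = 2.45 × 1.48 × 3.85 = 13.96 ft³/s
Q = Σ qᵢ = 904.3 ft³/s

904 ft³/s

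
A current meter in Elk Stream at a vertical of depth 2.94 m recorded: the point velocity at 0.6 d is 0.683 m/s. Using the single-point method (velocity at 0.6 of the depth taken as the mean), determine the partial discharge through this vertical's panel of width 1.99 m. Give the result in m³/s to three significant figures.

v̄ = v₀.₆ = 0.683 m/s
q = v̄ × d × w = 0.6830 × 2.94 × 1.99 = 3.996 m³/s

4.00 m³/s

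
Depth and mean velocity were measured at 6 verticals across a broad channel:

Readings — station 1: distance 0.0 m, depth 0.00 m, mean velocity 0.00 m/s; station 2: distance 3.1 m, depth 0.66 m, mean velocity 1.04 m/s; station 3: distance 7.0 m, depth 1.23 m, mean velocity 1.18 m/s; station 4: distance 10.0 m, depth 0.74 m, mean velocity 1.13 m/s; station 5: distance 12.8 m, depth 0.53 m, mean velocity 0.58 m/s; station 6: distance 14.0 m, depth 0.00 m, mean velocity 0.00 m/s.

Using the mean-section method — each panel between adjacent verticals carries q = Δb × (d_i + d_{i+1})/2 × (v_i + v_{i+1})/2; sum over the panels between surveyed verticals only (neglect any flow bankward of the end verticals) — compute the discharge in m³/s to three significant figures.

Panel 1-2: Δb = 3.1 m, d̄ = (0.00+0.66)/2 = 0.33, v̄ = (0.00+1.04)/2 = 0.52 → q = 3.1×0.33×0.52 = 0.5320 m³/s
Panel 2-3: Δb = 3.9 m, d̄ = (0.66+1.23)/2 = 0.945, v̄ = (1.04+1.18)/2 = 1.11 → q = 3.9×0.945×1.11 = 4.091 m³/s
Panel 3-4: Δb = 3 m, d̄ = (1.23+0.74)/2 = 0.985, v̄ = (1.18+1.13)/2 = 1.155 → q = 3×0.985×1.155 = 3.413 m³/s
Panel 4-5: Δb = 2.8 m, d̄ = (0.74+0.53)/2 = 0.635, v̄ = (1.13+0.58)/2 = 0.855 → q = 2.8×0.635×0.855 = 1.520 m³/s
Panel 5-6: Δb = 1.2 m, d̄ = (0.53+0.00)/2 = 0.265, v̄ = (0.58+0.00)/2 = 0.29 → q = 1.2×0.265×0.29 = 0.09222 m³/s
Q = Σ q = 9.648 m³/s

9.65 m³/s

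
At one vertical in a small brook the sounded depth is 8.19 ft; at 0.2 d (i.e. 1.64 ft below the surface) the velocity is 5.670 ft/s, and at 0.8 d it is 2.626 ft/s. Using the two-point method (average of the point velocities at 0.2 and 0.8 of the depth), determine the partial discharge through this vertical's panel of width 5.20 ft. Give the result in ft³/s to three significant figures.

177 ft³/s

v̄ = (5.670 + 2.626) / 2 = 4.148 ft/s
q = v̄ × d × w = 4.148 × 8.19 × 5.20 = 176.7 ft³/s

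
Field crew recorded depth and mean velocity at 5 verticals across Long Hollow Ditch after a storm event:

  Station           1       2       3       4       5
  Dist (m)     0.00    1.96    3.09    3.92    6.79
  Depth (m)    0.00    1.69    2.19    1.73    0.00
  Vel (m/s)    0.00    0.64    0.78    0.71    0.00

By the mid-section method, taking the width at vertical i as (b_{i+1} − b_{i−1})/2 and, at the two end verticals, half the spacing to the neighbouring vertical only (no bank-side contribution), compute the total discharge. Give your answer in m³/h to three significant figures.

w_2 = (3.09 − 0.00)/2 = 1.545 m; q_2 = 0.64 × 1.69 × 1.545 = 1.671 m³/s
w_3 = (3.92 − 1.96)/2 = 0.98 m; q_3 = 0.78 × 2.19 × 0.98 = 1.674 m³/s
w_4 = (6.79 − 3.09)/2 = 1.85 m; q_4 = 0.71 × 1.73 × 1.85 = 2.272 m³/s
Stations 1, 5 contribute zero (depth or velocity is 0).
Q = Σ qᵢ = 5.617 m³/s
= 5.617 × 3600 = 20220 m³/h

20200 m³/h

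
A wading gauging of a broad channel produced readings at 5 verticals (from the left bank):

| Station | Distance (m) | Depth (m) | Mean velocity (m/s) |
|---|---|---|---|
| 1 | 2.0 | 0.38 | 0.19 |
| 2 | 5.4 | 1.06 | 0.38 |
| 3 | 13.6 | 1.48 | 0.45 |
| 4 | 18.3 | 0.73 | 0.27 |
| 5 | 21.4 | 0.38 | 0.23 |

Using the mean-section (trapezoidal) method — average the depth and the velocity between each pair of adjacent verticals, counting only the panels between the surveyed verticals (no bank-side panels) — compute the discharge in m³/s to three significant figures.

Panel 1-2: Δb = 3.4 m, d̄ = (0.38+1.06)/2 = 0.72, v̄ = (0.19+0.38)/2 = 0.285 → q = 3.4×0.72×0.285 = 0.6977 m³/s
Panel 2-3: Δb = 8.2 m, d̄ = (1.06+1.48)/2 = 1.27, v̄ = (0.38+0.45)/2 = 0.415 → q = 8.2×1.27×0.415 = 4.322 m³/s
Panel 3-4: Δb = 4.7 m, d̄ = (1.48+0.73)/2 = 1.105, v̄ = (0.45+0.27)/2 = 0.36 → q = 4.7×1.105×0.36 = 1.870 m³/s
Panel 4-5: Δb = 3.1 m, d̄ = (0.73+0.38)/2 = 0.555, v̄ = (0.27+0.23)/2 = 0.25 → q = 3.1×0.555×0.25 = 0.4301 m³/s
Q = Σ q = 7.319 m³/s

7.32 m³/s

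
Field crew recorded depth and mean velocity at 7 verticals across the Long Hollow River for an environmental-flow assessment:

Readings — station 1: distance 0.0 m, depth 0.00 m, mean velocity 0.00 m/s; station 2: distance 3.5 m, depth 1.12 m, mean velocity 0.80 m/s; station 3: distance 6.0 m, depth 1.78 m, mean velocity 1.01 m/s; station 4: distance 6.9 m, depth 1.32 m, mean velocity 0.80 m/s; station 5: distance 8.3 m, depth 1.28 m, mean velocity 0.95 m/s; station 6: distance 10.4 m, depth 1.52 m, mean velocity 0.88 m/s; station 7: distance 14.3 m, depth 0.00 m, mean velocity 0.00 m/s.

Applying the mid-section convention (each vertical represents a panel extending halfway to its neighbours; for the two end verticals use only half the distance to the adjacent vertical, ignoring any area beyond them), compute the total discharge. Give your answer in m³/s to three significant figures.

w_2 = (6.0 − 0.0)/2 = 3 m; q_2 = 0.80 × 1.12 × 3 = 2.688 m³/s
w_3 = (6.9 − 3.5)/2 = 1.7 m; q_3 = 1.01 × 1.78 × 1.7 = 3.056 m³/s
w_4 = (8.3 − 6.0)/2 = 1.15 m; q_4 = 0.80 × 1.32 × 1.15 = 1.214 m³/s
w_5 = (10.4 − 6.9)/2 = 1.75 m; q_5 = 0.95 × 1.28 × 1.75 = 2.128 m³/s
w_6 = (14.3 − 8.3)/2 = 3 m; q_6 = 0.88 × 1.52 × 3 = 4.013 m³/s
Stations 1, 7 contribute zero (depth or velocity is 0).
Q = Σ qᵢ = 13.10 m³/s

13.1 m³/s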